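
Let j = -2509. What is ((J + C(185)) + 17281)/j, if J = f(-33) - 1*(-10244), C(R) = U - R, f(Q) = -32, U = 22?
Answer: -27330/2509 ≈ -10.893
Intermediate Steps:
C(R) = 22 - R
J = 10212 (J = -32 - 1*(-10244) = -32 + 10244 = 10212)
((J + C(185)) + 17281)/j = ((10212 + (22 - 1*185)) + 17281)/(-2509) = ((10212 + (22 - 185)) + 17281)*(-1/2509) = ((10212 - 163) + 17281)*(-1/2509) = (10049 + 17281)*(-1/2509) = 27330*(-1/2509) = -27330/2509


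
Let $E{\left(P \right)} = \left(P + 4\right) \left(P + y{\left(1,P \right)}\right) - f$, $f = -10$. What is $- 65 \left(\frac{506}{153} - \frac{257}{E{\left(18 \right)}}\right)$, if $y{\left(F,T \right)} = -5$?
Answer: $- \frac{7179575}{45288} \approx -158.53$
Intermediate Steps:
$E{\left(P \right)} = 10 + \left(-5 + P\right) \left(4 + P\right)$ ($E{\left(P \right)} = \left(P + 4\right) \left(P - 5\right) - -10 = \left(4 + P\right) \left(-5 + P\right) + 10 = \left(-5 + P\right) \left(4 + P\right) + 10 = 10 + \left(-5 + P\right) \left(4 + P\right)$)
$- 65 \left(\frac{506}{153} - \frac{257}{E{\left(18 \right)}}\right) = - 65 \left(\frac{506}{153} - \frac{257}{-10 + 18^{2} - 18}\right) = - 65 \left(506 \cdot \frac{1}{153} - \frac{257}{-10 + 324 - 18}\right) = - 65 \left(\frac{506}{153} - \frac{257}{296}\right) = \left(-65\right) \frac{110455}{45288} = - \frac{7179575}{45288}$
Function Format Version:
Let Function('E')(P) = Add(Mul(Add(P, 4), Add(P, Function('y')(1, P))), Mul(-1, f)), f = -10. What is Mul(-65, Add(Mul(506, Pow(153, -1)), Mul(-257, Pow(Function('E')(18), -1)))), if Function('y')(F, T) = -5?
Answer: Rational(-7179575, 45288) ≈ -158.53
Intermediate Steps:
Function('E')(P) = Add(10, Mul(Add(-5, P), Add(4, P))) (Function('E')(P) = Add(Mul(Add(P, 4), Add(P, -5)), Mul(-1, -10)) = Add(Mul(Add(4, P), Add(-5, P)), 10) = Add(Mul(Add(-5, P), Add(4, P)), 10) = Add(10, Mul(Add(-5, P), Add(4, P))))
Mul(-65, Add(Mul(506, Pow(153, -1)), Mul(-257, Pow(Function('E')(18), -1)))) = Mul(-65, Add(Mul(506, Pow(153, -1)), Mul(-257, Pow(Add(-10, Pow(18, 2), Mul(-1, 18)), -1)))) = Mul(-65, Add(Mul(506, Rational(1, 153)), Mul(-257, Pow(Add(-10, 324, -18), -1)))) = Mul(-65, Add(Rational(506, 153), Mul(-257, Pow(296, -1)))) = Mul(-65, Add(Rational(506, 153), Mul(-257, Rational(1, 296)))) = Mul(-65, Add(Rational(506, 153), Rational(-257, 296))) = Mul(-65, Rational(110455, 45288)) = Rational(-7179575, 45288)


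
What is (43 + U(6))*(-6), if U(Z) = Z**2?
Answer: -474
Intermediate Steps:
(43 + U(6))*(-6) = (43 + 6**2)*(-6) = (43 + 36)*(-6) = 79*(-6) = -474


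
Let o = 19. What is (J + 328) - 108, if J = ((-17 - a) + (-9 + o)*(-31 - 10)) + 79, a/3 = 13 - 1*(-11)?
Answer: -200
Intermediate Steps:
a = 72 (a = 3*(13 - 1*(-11)) = 3*(13 + 11) = 3*24 = 72)
J = -420 (J = ((-17 - 1*72) + (-9 + 19)*(-31 - 10)) + 79 = ((-17 - 72) + 10*(-41)) + 79 = (-89 - 410) + 79 = -499 + 79 = -420)
(J + 328) - 108 = (-420 + 328) - 108 = -92 - 108 = -200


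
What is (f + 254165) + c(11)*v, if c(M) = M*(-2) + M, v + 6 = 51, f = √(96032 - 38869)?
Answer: 253670 + √57163 ≈ 2.5391e+5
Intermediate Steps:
f = √57163 ≈ 239.09
v = 45 (v = -6 + 51 = 45)
c(M) = -M (c(M) = -2*M + M = -M)
(f + 254165) + c(11)*v = (√57163 + 254165) - 1*11*45 = (254165 + √57163) - 11*45 = (254165 + √57163) - 495 = 253670 + √57163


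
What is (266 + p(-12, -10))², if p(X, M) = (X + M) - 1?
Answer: 59049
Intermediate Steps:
p(X, M) = -1 + M + X (p(X, M) = (M + X) - 1 = -1 + M + X)
(266 + p(-12, -10))² = (266 + (-1 - 10 - 12))² = (266 - 23)² = 243² = 59049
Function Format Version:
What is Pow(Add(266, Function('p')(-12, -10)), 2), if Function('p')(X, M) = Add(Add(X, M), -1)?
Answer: 59049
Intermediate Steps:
Function('p')(X, M) = Add(-1, M, X) (Function('p')(X, M) = Add(Add(M, X), -1) = Add(-1, M, X))
Pow(Add(266, Function('p')(-12, -10)), 2) = Pow(Add(266, Add(-1, -10, -12)), 2) = Pow(Add(266, -23), 2) = Pow(243, 2) = 59049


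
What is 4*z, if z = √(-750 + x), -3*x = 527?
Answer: 4*I*√8331/3 ≈ 121.7*I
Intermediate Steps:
x = -527/3 (x = -⅓*527 = -527/3 ≈ -175.67)
z = I*√8331/3 (z = √(-750 - 527/3) = √(-2777/3) = I*√8331/3 ≈ 30.425*I)
4*z = 4*(I*√8331/3) = 4*I*√8331/3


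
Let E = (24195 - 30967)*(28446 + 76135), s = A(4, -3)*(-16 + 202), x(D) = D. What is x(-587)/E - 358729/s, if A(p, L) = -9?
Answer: 127029980832233/592782259284 ≈ 214.29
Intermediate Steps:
s = -1674 (s = -9*(-16 + 202) = -9*186 = -1674)
E = -708222532 (E = -6772*104581 = -708222532)
x(-587)/E - 358729/s = -587/(-708222532) - 358729/(-1674) = -587*(-1/708222532) - 358729*(-1/1674) = 587/708222532 + 358729/1674 = 127029980832233/592782259284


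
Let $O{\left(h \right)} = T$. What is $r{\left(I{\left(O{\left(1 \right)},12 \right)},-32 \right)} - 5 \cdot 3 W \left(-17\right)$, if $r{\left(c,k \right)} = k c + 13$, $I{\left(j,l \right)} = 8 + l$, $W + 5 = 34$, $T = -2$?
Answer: $6768$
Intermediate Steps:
$W = 29$ ($W = -5 + 34 = 29$)
$O{\left(h \right)} = -2$
$r{\left(c,k \right)} = 13 + c k$ ($r{\left(c,k \right)} = c k + 13 = 13 + c k$)
$r{\left(I{\left(O{\left(1 \right)},12 \right)},-32 \right)} - 5 \cdot 3 W \left(-17\right) = \left(13 + \left(8 + 12\right) \left(-32\right)\right) - 5 \cdot 3 \cdot 29 \left(-17\right) = \left(13 + 20 \left(-32\right)\right) - 15 \cdot 29 \left(-17\right) = \left(13 - 640\right) - 435 \left(-17\right) = -627 - -7395 = -627 + 7395 = 6768$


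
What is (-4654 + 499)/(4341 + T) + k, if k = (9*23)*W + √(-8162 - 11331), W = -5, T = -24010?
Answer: -20353260/19669 + I*√19493 ≈ -1034.8 + 139.62*I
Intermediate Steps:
k = -1035 + I*√19493 (k = (9*23)*(-5) + √(-8162 - 11331) = 207*(-5) + √(-19493) = -1035 + I*√19493 ≈ -1035.0 + 139.62*I)
(-4654 + 499)/(4341 + T) + k = (-4654 + 499)/(4341 - 24010) + (-1035 + I*√19493) = -4155/(-19669) + (-1035 + I*√19493) = -4155*(-1/19669) + (-1035 + I*√19493) = 4155/19669 + (-1035 + I*√19493) = -20353260/19669 + I*√19493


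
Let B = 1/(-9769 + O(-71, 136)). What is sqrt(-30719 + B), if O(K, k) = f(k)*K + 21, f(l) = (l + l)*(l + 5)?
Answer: I*sqrt(57351358564074285)/1366370 ≈ 175.27*I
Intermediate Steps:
f(l) = 2*l*(5 + l) (f(l) = (2*l)*(5 + l) = 2*l*(5 + l))
O(K, k) = 21 + 2*K*k*(5 + k) (O(K, k) = (2*k*(5 + k))*K + 21 = 2*K*k*(5 + k) + 21 = 21 + 2*K*k*(5 + k))
B = -1/2732740 (B = 1/(-9769 + (21 + 2*(-71)*136*(5 + 136))) = 1/(-9769 + (21 + 2*(-71)*136*141)) = 1/(-9769 + (21 - 2722992)) = 1/(-9769 - 2722971) = 1/(-2732740) = -1/2732740 ≈ -3.6593e-7)
sqrt(-30719 + B) = sqrt(-30719 - 1/2732740) = sqrt(-83947040061/2732740) = I*sqrt(57351358564074285)/1366370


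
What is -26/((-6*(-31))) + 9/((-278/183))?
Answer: -156785/25854 ≈ -6.0642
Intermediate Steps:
-26/((-6*(-31))) + 9/((-278/183)) = -26/186 + 9/((-278*1/183)) = -26*1/186 + 9/(-278/183) = -13/93 + 9*(-183/278) = -13/93 - 1647/278 = -156785/25854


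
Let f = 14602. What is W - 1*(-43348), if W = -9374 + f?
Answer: 48576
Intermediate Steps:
W = 5228 (W = -9374 + 14602 = 5228)
W - 1*(-43348) = 5228 - 1*(-43348) = 5228 + 43348 = 48576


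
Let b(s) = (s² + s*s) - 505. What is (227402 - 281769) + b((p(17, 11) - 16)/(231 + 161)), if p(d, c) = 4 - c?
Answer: -4215924975/76832 ≈ -54872.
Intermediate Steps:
b(s) = -505 + 2*s² (b(s) = (s² + s²) - 505 = 2*s² - 505 = -505 + 2*s²)
(227402 - 281769) + b((p(17, 11) - 16)/(231 + 161)) = (227402 - 281769) + (-505 + 2*(((4 - 1*11) - 16)/(231 + 161))²) = -54367 + (-505 + 2*(((4 - 11) - 16)/392)²) = -54367 + (-505 + 2*((-7 - 16)*(1/392))²) = -54367 + (-505 + 2*(-23*1/392)²) = -54367 + (-505 + 2*(-23/392)²) = -54367 + (-505 + 2*(529/153664)) = -54367 + (-505 + 529/76832) = -54367 - 38799631/76832 = -4215924975/76832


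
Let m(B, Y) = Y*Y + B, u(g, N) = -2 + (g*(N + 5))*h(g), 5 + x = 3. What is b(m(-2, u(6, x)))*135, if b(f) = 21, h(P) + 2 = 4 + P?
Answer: 2835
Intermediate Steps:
h(P) = 2 + P (h(P) = -2 + (4 + P) = 2 + P)
x = -2 (x = -5 + 3 = -2)
u(g, N) = -2 + g*(2 + g)*(5 + N) (u(g, N) = -2 + (g*(N + 5))*(2 + g) = -2 + (g*(5 + N))*(2 + g) = -2 + g*(2 + g)*(5 + N))
m(B, Y) = B + Y² (m(B, Y) = Y² + B = B + Y²)
b(m(-2, u(6, x)))*135 = 21*135 = 2835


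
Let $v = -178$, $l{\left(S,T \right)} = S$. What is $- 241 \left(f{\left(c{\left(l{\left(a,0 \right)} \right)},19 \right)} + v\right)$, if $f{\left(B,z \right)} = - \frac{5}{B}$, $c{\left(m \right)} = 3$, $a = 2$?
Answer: $\frac{129899}{3} \approx 43300.0$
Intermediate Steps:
$- 241 \left(f{\left(c{\left(l{\left(a,0 \right)} \right)},19 \right)} + v\right) = - 241 \left(- \frac{5}{3} - 178\right) = \left(-241\right) \left(- \frac{539}{3}\right) = \frac{129899}{3}$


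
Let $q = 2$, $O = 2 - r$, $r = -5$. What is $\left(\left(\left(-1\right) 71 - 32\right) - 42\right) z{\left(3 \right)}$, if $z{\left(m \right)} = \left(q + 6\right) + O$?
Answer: $-2175$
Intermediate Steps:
$O = 7$ ($O = 2 - -5 = 2 + 5 = 7$)
$z{\left(m \right)} = 15$ ($z{\left(m \right)} = \left(2 + 6\right) + 7 = 8 + 7 = 15$)
$\left(\left(\left(-1\right) 71 - 32\right) - 42\right) z{\left(3 \right)} = \left(\left(\left(-1\right) 71 - 32\right) - 42\right) 15 = \left(\left(-71 - 32\right) - 42\right) 15 = \left(-103 - 42\right) 15 = \left(-145\right) 15 = -2175$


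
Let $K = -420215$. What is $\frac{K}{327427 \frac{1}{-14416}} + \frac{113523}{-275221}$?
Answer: $\frac{1667201953600919}{90114786367} \approx 18501.0$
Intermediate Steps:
$\frac{K}{327427 \frac{1}{-14416}} + \frac{113523}{-275221} = - \frac{420215}{327427 \frac{1}{-14416}} + \frac{113523}{-275221} = - \frac{420215}{327427 \left(- \frac{1}{14416}\right)} + 113523 \left(- \frac{1}{275221}\right) = - \frac{420215}{- \frac{327427}{14416}} - \frac{113523}{275221} = \left(-420215\right) \left(- \frac{14416}{327427}\right) - \frac{113523}{275221} = \frac{6057819440}{327427} - \frac{113523}{275221} = \frac{1667201953600919}{90114786367}$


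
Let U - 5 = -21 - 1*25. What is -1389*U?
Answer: 56949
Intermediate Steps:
U = -41 (U = 5 + (-21 - 1*25) = 5 + (-21 - 25) = 5 - 46 = -41)
-1389*U = -1389*(-41) = 56949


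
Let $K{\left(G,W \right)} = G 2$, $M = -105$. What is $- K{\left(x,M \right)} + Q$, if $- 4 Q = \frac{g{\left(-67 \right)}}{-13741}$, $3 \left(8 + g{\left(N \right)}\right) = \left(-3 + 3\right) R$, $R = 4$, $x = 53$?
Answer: $- \frac{1456548}{13741} \approx -106.0$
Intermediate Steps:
$K{\left(G,W \right)} = 2 G$
$g{\left(N \right)} = -8$ ($g{\left(N \right)} = -8 + \frac{\left(-3 + 3\right) 4}{3} = -8 + \frac{0 \cdot 4}{3} = -8 + \frac{1}{3} \cdot 0 = -8 + 0 = -8$)
$Q = - \frac{2}{13741}$ ($Q = - \frac{\left(-8\right) \frac{1}{-13741}}{4} = - \frac{\left(-8\right) \left(- \frac{1}{13741}\right)}{4} = \left(- \frac{1}{4}\right) \frac{8}{13741} = - \frac{2}{13741} \approx -0.00014555$)
$- K{\left(x,M \right)} + Q = - 2 \cdot 53 - \frac{2}{13741} = \left(-1\right) 106 - \frac{2}{13741} = -106 - \frac{2}{13741} = - \frac{1456548}{13741}$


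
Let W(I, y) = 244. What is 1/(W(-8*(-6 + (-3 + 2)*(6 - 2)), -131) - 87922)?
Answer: -1/87678 ≈ -1.1405e-5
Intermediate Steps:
1/(W(-8*(-6 + (-3 + 2)*(6 - 2)), -131) - 87922) = 1/(244 - 87922) = 1/(-87678) = -1/87678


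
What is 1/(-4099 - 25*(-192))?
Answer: 1/701 ≈ 0.0014265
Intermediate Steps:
1/(-4099 - 25*(-192)) = 1/(-4099 + 4800) = 1/701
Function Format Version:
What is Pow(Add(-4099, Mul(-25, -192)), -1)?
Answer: Rational(1, 701) ≈ 0.0014265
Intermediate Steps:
Pow(Add(-4099, Mul(-25, -192)), -1) = Pow(Add(-4099, 4800), -1) = Pow(701, -1) = Rational(1, 701)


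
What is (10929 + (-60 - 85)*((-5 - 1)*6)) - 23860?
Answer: -7711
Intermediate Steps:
(10929 + (-60 - 85)*((-5 - 1)*6)) - 23860 = (10929 - (-870)*6) - 23860 = (10929 - 145*(-36)) - 23860 = (10929 + 5220) - 23860 = 16149 - 23860 = -7711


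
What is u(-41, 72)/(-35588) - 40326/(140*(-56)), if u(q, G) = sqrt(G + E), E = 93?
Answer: 20163/3920 - sqrt(165)/35588 ≈ 5.1433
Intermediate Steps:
u(q, G) = sqrt(93 + G) (u(q, G) = sqrt(G + 93) = sqrt(93 + G))
u(-41, 72)/(-35588) - 40326/(140*(-56)) = sqrt(93 + 72)/(-35588) - 40326/(140*(-56)) = sqrt(165)*(-1/35588) - 40326/(-7840) = -sqrt(165)/35588 - 40326*(-1/7840) = -sqrt(165)/35588 + 20163/3920 = 20163/3920 - sqrt(165)/35588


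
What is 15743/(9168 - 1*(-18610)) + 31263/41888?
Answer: 44937247/34222496 ≈ 1.3131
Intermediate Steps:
15743/(9168 - 1*(-18610)) + 31263/41888 = 15743/(9168 + 18610) + 31263*(1/41888) = 15743/27778 + 1839/2464 = 44937247/34222496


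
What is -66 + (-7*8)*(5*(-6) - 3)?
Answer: 1782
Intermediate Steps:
-66 + (-7*8)*(5*(-6) - 3) = -66 - 56*(-30 - 3) = -66 - 56*(-33) = -66 + 1848 = 1782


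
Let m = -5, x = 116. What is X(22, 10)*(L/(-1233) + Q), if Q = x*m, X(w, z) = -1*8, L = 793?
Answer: 5727464/1233 ≈ 4645.1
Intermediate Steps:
X(w, z) = -8
Q = -580 (Q = 116*(-5) = -580)
X(22, 10)*(L/(-1233) + Q) = -8*(793/(-1233) - 580) = -8*(793*(-1/1233) - 580) = -8*(-793/1233 - 580) = -8*(-715933/1233) = 5727464/1233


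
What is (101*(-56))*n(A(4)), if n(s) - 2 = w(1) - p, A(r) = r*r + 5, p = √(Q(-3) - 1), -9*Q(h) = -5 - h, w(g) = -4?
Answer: 11312 + 5656*I*√7/3 ≈ 11312.0 + 4988.1*I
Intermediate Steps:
Q(h) = 5/9 + h/9 (Q(h) = -(-5 - h)/9 = 5/9 + h/9)
p = I*√7/3 (p = √((5/9 + (⅑)*(-3)) - 1) = √((5/9 - ⅓) - 1) = √(2/9 - 1) = √(-7/9) = I*√7/3 ≈ 0.88192*I)
A(r) = 5 + r² (A(r) = r² + 5 = 5 + r²)
n(s) = -2 - I*√7/3 (n(s) = 2 + (-4 - I*√7/3) = -2 - I*√7/3)
(101*(-56))*n(A(4)) = (101*(-56))*(-2 - I*√7/3) = -5656*(-2 - I*√7/3) = 11312 + 5656*I*√7/3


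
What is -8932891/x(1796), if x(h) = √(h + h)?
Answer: -8932891*√898/1796 ≈ -1.4905e+5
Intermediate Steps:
x(h) = √2*√h (x(h) = √(2*h) = √2*√h)
-8932891/x(1796) = -8932891*√898/1796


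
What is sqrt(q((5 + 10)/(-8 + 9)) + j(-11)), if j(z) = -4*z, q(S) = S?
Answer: sqrt(59) ≈ 7.6811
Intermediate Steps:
sqrt(q((5 + 10)/(-8 + 9)) + j(-11)) = sqrt((5 + 10)/(-8 + 9) - 4*(-11)) = sqrt(15/1 + 44) = sqrt(15*1 + 44) = sqrt(15 + 44) = sqrt(59)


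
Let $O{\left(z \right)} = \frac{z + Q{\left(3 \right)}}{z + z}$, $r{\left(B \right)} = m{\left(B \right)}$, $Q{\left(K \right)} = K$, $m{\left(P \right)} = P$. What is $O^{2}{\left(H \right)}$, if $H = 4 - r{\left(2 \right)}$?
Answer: $\frac{25}{16} \approx 1.5625$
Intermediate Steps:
$r{\left(B \right)} = B$
$H = 2$ ($H = 4 - 2 = 2$)
$O{\left(z \right)} = \frac{3 + z}{2 z}$ ($O{\left(z \right)} = \frac{z + 3}{z + z} = \frac{3 + z}{2 z}$)
$O^{2}{\left(H \right)} = \left(\frac{3 + 2}{2 \cdot 2}\right)^{2} = \left(\frac{1}{2} \cdot \frac{1}{2} \cdot 5\right)^{2} = \left(\frac{5}{4}\right)^{2} = \frac{25}{16}$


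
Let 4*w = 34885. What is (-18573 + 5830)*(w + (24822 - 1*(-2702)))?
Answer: -1847492883/4 ≈ -4.6187e+8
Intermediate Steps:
w = 34885/4 (w = (¼)*34885 = 34885/4 ≈ 8721.3)
(-18573 + 5830)*(w + (24822 - 1*(-2702))) = (-18573 + 5830)*(34885/4 + (24822 - 1*(-2702))) = -12743*(34885/4 + (24822 + 2702)) = -12743*(34885/4 + 27524) = -12743*144981/4 = -1847492883/4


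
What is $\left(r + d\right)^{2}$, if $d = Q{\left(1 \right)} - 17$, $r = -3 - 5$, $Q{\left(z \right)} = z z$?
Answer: $576$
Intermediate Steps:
$Q{\left(z \right)} = z^{2}$
$r = -8$ ($r = -3 - 5 = -8$)
$d = -16$ ($d = 1^{2} - 17 = 1 - 17 = -16$)
$\left(r + d\right)^{2} = \left(-8 - 16\right)^{2} = \left(-24\right)^{2} = 576$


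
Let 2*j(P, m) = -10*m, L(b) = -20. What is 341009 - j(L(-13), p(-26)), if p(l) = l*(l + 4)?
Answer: 343869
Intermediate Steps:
p(l) = l*(4 + l)
j(P, m) = -5*m (j(P, m) = (-10*m)/2 = -5*m)
341009 - j(L(-13), p(-26)) = 341009 - (-5)*(-26*(4 - 26)) = 341009 - (-5)*(-26*(-22)) = 341009 - (-5)*572 = 341009 - 1*(-2860) = 341009 + 2860 = 343869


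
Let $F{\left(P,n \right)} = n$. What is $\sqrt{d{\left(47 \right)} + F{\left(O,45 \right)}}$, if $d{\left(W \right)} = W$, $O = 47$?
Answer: $2 \sqrt{23} \approx 9.5917$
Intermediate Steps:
$\sqrt{d{\left(47 \right)} + F{\left(O,45 \right)}} = \sqrt{47 + 45} = \sqrt{92} = 2 \sqrt{23}$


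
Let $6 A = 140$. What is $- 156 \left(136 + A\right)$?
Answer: $-24856$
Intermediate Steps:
$A = \frac{70}{3}$ ($A = \frac{1}{6} \cdot 140 = \frac{70}{3} \approx 23.333$)
$- 156 \left(136 + A\right) = - 156 \left(136 + \frac{70}{3}\right) = \left(-156\right) \frac{478}{3} = -24856$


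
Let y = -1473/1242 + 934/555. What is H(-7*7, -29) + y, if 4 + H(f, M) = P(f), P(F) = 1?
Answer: -191713/76590 ≈ -2.5031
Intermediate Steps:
H(f, M) = -3 (H(f, M) = -4 + 1 = -3)
y = 38057/76590 (y = -1473*1/1242 + 934*(1/555) = -491/414 + 934/555 = 38057/76590 ≈ 0.49689)
H(-7*7, -29) + y = -3 + 38057/76590 = -191713/76590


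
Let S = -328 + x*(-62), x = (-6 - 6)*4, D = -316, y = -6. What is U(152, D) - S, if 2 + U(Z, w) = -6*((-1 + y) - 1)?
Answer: -2602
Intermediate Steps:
x = -48 (x = -12*4 = -48)
U(Z, w) = 46 (U(Z, w) = -2 - 6*((-1 - 6) - 1) = -2 - 6*(-7 - 1) = -2 - 6*(-8) = -2 + 48 = 46)
S = 2648 (S = -328 - 48*(-62) = -328 + 2976 = 2648)
U(152, D) - S = 46 - 1*2648 = 46 - 2648 = -2602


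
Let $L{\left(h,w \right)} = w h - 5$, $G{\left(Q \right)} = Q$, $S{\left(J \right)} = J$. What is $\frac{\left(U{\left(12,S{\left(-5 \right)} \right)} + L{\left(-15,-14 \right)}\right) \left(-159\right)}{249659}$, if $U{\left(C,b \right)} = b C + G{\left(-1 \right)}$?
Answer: $- \frac{22896}{249659} \approx -0.091709$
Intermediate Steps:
$L{\left(h,w \right)} = -5 + h w$ ($L{\left(h,w \right)} = h w - 5 = -5 + h w$)
$U{\left(C,b \right)} = -1 + C b$ ($U{\left(C,b \right)} = b C - 1 = C b - 1 = -1 + C b$)
$\frac{\left(U{\left(12,S{\left(-5 \right)} \right)} + L{\left(-15,-14 \right)}\right) \left(-159\right)}{249659} = \frac{\left(\left(-1 + 12 \left(-5\right)\right) - -205\right) \left(-159\right)}{249659} = \left(\left(-1 - 60\right) + \left(-5 + 210\right)\right) \left(-159\right) \frac{1}{249659} = \left(-61 + 205\right) \left(-159\right) \frac{1}{249659} = 144 \left(-159\right) \frac{1}{249659} = \left(-22896\right) \frac{1}{249659} = - \frac{22896}{249659}$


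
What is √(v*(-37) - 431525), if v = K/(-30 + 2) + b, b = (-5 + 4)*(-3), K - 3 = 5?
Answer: I*√21149646/7 ≈ 656.98*I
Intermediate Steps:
K = 8 (K = 3 + 5 = 8)
b = 3 (b = -1*(-3) = 3)
v = 19/7 (v = 8/(-30 + 2) + 3 = 8/(-28) + 3 = 8*(-1/28) + 3 = -2/7 + 3 = 19/7 ≈ 2.7143)
√(v*(-37) - 431525) = √((19/7)*(-37) - 431525) = √(-703/7 - 431525) = √(-3021378/7) = I*√21149646/7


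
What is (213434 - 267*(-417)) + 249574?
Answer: 574347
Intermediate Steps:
(213434 - 267*(-417)) + 249574 = (213434 + 111339) + 249574 = 324773 + 249574 = 574347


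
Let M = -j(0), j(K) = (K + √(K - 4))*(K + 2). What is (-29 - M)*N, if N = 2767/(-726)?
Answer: 80243/726 - 5534*I/363 ≈ 110.53 - 15.245*I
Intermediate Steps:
j(K) = (2 + K)*(K + √(-4 + K)) (j(K) = (K + √(-4 + K))*(2 + K) = (2 + K)*(K + √(-4 + K)))
N = -2767/726 (N = 2767*(-1/726) = -2767/726 ≈ -3.8113)
M = -4*I (M = -(0² + 2*0 + 2*√(-4 + 0) + 0*√(-4 + 0)) = -(0 + 0 + 2*√(-4) + 0*√(-4)) = -(0 + 0 + 2*(2*I) + 0*(2*I)) = -(0 + 0 + 4*I + 0) = -4*I ≈ -4.0*I)
(-29 - M)*N = (-29 - (-4)*I)*(-2767/726) = (-29 + 4*I)*(-2767/726) = 80243/726 - 5534*I/363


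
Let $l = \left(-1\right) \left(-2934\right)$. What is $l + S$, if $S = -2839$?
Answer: $95$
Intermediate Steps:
$l = 2934$
$l + S = 2934 - 2839 = 95$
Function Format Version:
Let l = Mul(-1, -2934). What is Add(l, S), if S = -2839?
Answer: 95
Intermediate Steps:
l = 2934
Add(l, S) = Add(2934, -2839) = 95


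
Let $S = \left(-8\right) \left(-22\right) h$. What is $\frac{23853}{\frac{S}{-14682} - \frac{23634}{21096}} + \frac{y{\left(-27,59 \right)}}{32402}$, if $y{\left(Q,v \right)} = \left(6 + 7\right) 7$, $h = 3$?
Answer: $- \frac{738847984666209}{35815518298} \approx -20629.0$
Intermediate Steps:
$S = 528$ ($S = \left(-8\right) \left(-22\right) 3 = 176 \cdot 3 = 528$)
$y{\left(Q,v \right)} = 91$ ($y{\left(Q,v \right)} = 13 \cdot 7 = 91$)
$\frac{23853}{\frac{S}{-14682} - \frac{23634}{21096}} + \frac{y{\left(-27,59 \right)}}{32402} = \frac{23853}{\frac{528}{-14682} - \frac{23634}{21096}} + \frac{91}{32402} = \frac{23853}{528 \left(- \frac{1}{14682}\right) - \frac{1313}{1172}} + 91 \cdot \frac{1}{32402} = \frac{23853}{- \frac{88}{2447} - \frac{1313}{1172}} + \frac{91}{32402} = \frac{23853}{- \frac{3316047}{2867884}} + \frac{91}{32402} = 23853 \left(- \frac{2867884}{3316047}\right) + \frac{91}{32402} = - \frac{22802545684}{1105349} + \frac{91}{32402} = - \frac{738847984666209}{35815518298}$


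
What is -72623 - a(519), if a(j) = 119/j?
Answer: -37691456/519 ≈ -72623.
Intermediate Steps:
-72623 - a(519) = -72623 - 119/519 = -37691456/519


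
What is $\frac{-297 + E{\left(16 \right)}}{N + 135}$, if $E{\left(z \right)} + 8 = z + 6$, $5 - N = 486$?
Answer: $\frac{283}{346} \approx 0.81792$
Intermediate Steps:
$N = -481$ ($N = 5 - 486 = -481$)
$E{\left(z \right)} = -2 + z$ ($E{\left(z \right)} = -8 + \left(z + 6\right) = -8 + \left(6 + z\right) = -2 + z$)
$\frac{-297 + E{\left(16 \right)}}{N + 135} = \frac{-297 + \left(-2 + 16\right)}{-481 + 135} = \frac{-297 + 14}{-346} = \left(-283\right) \left(- \frac{1}{346}\right) = \frac{283}{346}$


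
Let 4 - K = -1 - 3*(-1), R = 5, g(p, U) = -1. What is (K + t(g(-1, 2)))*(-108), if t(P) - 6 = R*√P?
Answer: -864 - 540*I ≈ -864.0 - 540.0*I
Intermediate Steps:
K = 2 (K = 4 - (-1 - 3*(-1)) = 4 - (-1 + 3) = 4 - 1*2 = 4 - 2 = 2)
t(P) = 6 + 5*√P
(K + t(g(-1, 2)))*(-108) = (2 + (6 + 5*√(-1)))*(-108) = (2 + (6 + 5*I))*(-108) = (8 + 5*I)*(-108) = -864 - 540*I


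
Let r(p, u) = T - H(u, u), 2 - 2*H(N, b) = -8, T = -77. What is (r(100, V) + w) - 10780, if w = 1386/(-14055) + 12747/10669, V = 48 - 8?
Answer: -542874295813/49984265 ≈ -10861.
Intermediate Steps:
H(N, b) = 5 (H(N, b) = 1 - ½*(-8) = 1 + 4 = 5)
V = 40
w = 54790617/49984265 (w = 1386*(-1/14055) + 12747*(1/10669) = -462/4685 + 12747/10669 = 54790617/49984265 ≈ 1.0962)
r(p, u) = -82 (r(p, u) = -77 - 1*5 = -77 - 5 = -82)
(r(100, V) + w) - 10780 = (-82 + 54790617/49984265) - 10780 = -4043919113/49984265 - 10780 = -542874295813/49984265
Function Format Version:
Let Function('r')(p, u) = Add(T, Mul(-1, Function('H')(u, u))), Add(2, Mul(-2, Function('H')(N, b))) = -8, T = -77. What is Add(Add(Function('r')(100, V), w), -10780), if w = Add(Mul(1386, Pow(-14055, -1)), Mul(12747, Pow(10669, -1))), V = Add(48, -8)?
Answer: Rational(-542874295813, 49984265) ≈ -10861.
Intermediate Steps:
Function('H')(N, b) = 5 (Function('H')(N, b) = Add(1, Mul(Rational(-1, 2), -8)) = Add(1, 4) = 5)
V = 40
w = Rational(54790617, 49984265) (w = Add(Mul(1386, Rational(-1, 14055)), Mul(12747, Rational(1, 10669))) = Add(Rational(-462, 4685), Rational(12747, 10669)) = Rational(54790617, 49984265) ≈ 1.0962)
Function('r')(p, u) = -82 (Function('r')(p, u) = Add(-77, Mul(-1, 5)) = Add(-77, -5) = -82)
Add(Add(Function('r')(100, V), w), -10780) = Add(Add(-82, Rational(54790617, 49984265)), -10780) = Add(Rational(-4043919113, 49984265), -10780) = Rational(-542874295813, 49984265)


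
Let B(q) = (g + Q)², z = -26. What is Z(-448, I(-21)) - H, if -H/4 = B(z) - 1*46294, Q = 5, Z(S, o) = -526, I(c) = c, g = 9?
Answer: -184918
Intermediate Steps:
B(q) = 196 (B(q) = (9 + 5)² = 14² = 196)
H = 184392 (H = -4*(196 - 1*46294) = -4*(196 - 46294) = -4*(-46098) = 184392)
Z(-448, I(-21)) - H = -526 - 1*184392 = -526 - 184392 = -184918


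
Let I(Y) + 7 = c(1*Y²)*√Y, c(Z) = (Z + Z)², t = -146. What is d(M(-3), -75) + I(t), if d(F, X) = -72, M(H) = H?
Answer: -79 + 1817487424*I*√146 ≈ -79.0 + 2.1961e+10*I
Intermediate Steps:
c(Z) = 4*Z² (c(Z) = (2*Z)² = 4*Z²)
I(Y) = -7 + 4*Y^(9/2) (I(Y) = -7 + (4*(1*Y²)²)*√Y = -7 + (4*(Y²)²)*√Y = -7 + (4*Y⁴)*√Y = -7 + 4*Y^(9/2))
d(M(-3), -75) + I(t) = -72 + (-7 + 4*(-146)^(9/2)) = -72 + (-7 + 4*(454371856*I*√146)) = -72 + (-7 + 1817487424*I*√146) = -79 + 1817487424*I*√146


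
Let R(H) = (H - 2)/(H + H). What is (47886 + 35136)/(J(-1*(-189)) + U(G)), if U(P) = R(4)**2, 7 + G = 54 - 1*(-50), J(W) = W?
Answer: 1328352/3025 ≈ 439.12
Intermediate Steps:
R(H) = (-2 + H)/(2*H) (R(H) = (-2 + H)/((2*H)) = (-2 + H)*(1/(2*H)) = (-2 + H)/(2*H))
G = 97 (G = -7 + (54 - 1*(-50)) = -7 + (54 + 50) = -7 + 104 = 97)
U(P) = 1/16 (U(P) = ((1/2)*(-2 + 4)/4)**2 = ((1/2)*(1/4)*2)**2 = (1/4)**2 = 1/16)
(47886 + 35136)/(J(-1*(-189)) + U(G)) = (47886 + 35136)/(-1*(-189) + 1/16) = 83022/(189 + 1/16) = 83022/(3025/16) = 83022*(16/3025) = 1328352/3025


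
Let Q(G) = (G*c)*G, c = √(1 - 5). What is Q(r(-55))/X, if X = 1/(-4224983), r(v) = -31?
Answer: -8120417326*I ≈ -8.1204e+9*I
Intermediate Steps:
c = 2*I (c = √(-4) = 2*I ≈ 2.0*I)
Q(G) = 2*I*G² (Q(G) = (G*(2*I))*G = (2*I*G)*G = 2*I*G²)
X = -1/4224983 ≈ -2.3669e-7
Q(r(-55))/X = (2*I*(-31)²)/(-1/4224983) = (2*I*961)*(-4224983) = (1922*I)*(-4224983) = -8120417326*I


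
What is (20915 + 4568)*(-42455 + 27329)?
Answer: -385455858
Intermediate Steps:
(20915 + 4568)*(-42455 + 27329) = 25483*(-15126) = -385455858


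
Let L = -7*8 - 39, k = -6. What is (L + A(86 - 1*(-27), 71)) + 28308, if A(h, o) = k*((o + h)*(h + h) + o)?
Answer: -221717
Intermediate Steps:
L = -95 (L = -56 - 39 = -95)
A(h, o) = -6*o - 12*h*(h + o) (A(h, o) = -6*((o + h)*(h + h) + o) = -6*((h + o)*(2*h) + o) = -6*(2*h*(h + o) + o) = -6*(o + 2*h*(h + o)) = -6*o - 12*h*(h + o))
(L + A(86 - 1*(-27), 71)) + 28308 = (-95 + (-12*(86 - 1*(-27))² - 6*71 - 12*(86 - 1*(-27))*71)) + 28308 = (-95 + (-12*(86 + 27)² - 426 - 12*(86 + 27)*71)) + 28308 = (-95 + (-12*113² - 426 - 12*113*71)) + 28308 = (-95 + (-12*12769 - 426 - 96276)) + 28308 = (-95 + (-153228 - 426 - 96276)) + 28308 = (-95 - 249930) + 28308 = -250025 + 28308 = -221717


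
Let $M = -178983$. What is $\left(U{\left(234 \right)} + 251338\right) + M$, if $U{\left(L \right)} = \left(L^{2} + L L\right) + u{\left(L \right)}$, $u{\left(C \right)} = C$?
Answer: $182101$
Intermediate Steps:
$U{\left(L \right)} = L + 2 L^{2}$ ($U{\left(L \right)} = \left(L^{2} + L L\right) + L = \left(L^{2} + L^{2}\right) + L = 2 L^{2} + L = L + 2 L^{2}$)
$\left(U{\left(234 \right)} + 251338\right) + M = \left(234 \left(1 + 2 \cdot 234\right) + 251338\right) - 178983 = \left(234 \left(1 + 468\right) + 251338\right) - 178983 = \left(234 \cdot 469 + 251338\right) - 178983 = \left(109746 + 251338\right) - 178983 = 361084 - 178983 = 182101$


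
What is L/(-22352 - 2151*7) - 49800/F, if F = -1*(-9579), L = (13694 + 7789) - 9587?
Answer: -658973328/119446937 ≈ -5.5169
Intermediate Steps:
L = 11896 (L = 21483 - 9587 = 11896)
F = 9579
L/(-22352 - 2151*7) - 49800/F = 11896/(-22352 - 2151*7) - 49800/9579 = 11896/(-22352 - 15057) - 49800*1/9579 = 11896/(-37409) - 16600/3193 = 11896*(-1/37409) - 16600/3193 = -11896/37409 - 16600/3193 = -658973328/119446937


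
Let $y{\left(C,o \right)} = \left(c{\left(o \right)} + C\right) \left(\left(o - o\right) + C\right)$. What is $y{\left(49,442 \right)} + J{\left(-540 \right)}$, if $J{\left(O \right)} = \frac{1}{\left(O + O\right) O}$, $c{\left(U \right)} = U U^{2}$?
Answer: $\frac{2467633456461601}{583200} \approx 4.2312 \cdot 10^{9}$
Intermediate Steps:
$c{\left(U \right)} = U^{3}$
$J{\left(O \right)} = \frac{1}{2 O^{2}}$ ($J{\left(O \right)} = \frac{1}{2 O O} = \frac{\frac{1}{2} \frac{1}{O}}{O} = \frac{1}{2 O^{2}}$)
$y{\left(C,o \right)} = C \left(C + o^{3}\right)$ ($y{\left(C,o \right)} = \left(o^{3} + C\right) \left(\left(o - o\right) + C\right) = \left(C + o^{3}\right) \left(0 + C\right) = \left(C + o^{3}\right) C = C \left(C + o^{3}\right)$)
$y{\left(49,442 \right)} + J{\left(-540 \right)} = 49 \left(49 + 442^{3}\right) + \frac{1}{2 \cdot 291600} = 49 \left(49 + 86350888\right) + \frac{1}{2} \cdot \frac{1}{291600} = 49 \cdot 86350937 + \frac{1}{583200} = 4231195913 + \frac{1}{583200} = \frac{2467633456461601}{583200}$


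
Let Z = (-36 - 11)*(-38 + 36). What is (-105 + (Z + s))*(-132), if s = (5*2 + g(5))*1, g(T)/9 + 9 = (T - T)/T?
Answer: 10824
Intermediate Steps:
g(T) = -81 (g(T) = -81 + 9*((T - T)/T) = -81 + 9*(0/T) = -81 + 9*0 = -81 + 0 = -81)
Z = 94 (Z = -47*(-2) = 94)
s = -71 (s = (5*2 - 81)*1 = (10 - 81)*1 = -71*1 = -71)
(-105 + (Z + s))*(-132) = (-105 + (94 - 71))*(-132) = (-105 + 23)*(-132) = -82*(-132) = 10824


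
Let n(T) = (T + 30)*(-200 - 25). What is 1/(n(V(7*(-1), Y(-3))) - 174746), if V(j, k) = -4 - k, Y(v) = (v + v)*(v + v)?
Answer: -1/172496 ≈ -5.7972e-6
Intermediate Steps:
Y(v) = 4*v**2 (Y(v) = (2*v)*(2*v) = 4*v**2)
n(T) = -6750 - 225*T (n(T) = (30 + T)*(-225) = -6750 - 225*T)
1/(n(V(7*(-1), Y(-3))) - 174746) = 1/((-6750 - 225*(-4 - 4*(-3)**2)) - 174746) = 1/((-6750 - 225*(-4 - 4*9)) - 174746) = 1/((-6750 - 225*(-4 - 1*36)) - 174746) = 1/((-6750 - 225*(-4 - 36)) - 174746) = 1/((-6750 - 225*(-40)) - 174746) = 1/((-6750 + 9000) - 174746) = 1/(2250 - 174746) = 1/(-172496) = -1/172496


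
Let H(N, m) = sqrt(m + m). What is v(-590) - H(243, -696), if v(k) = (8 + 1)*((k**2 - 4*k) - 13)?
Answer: 3154023 - 4*I*sqrt(87) ≈ 3.154e+6 - 37.31*I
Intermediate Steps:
H(N, m) = sqrt(2)*sqrt(m) (H(N, m) = sqrt(2*m) = sqrt(2)*sqrt(m))
v(k) = -117 - 36*k + 9*k**2 (v(k) = 9*(-13 + k**2 - 4*k) = -117 - 36*k + 9*k**2)
v(-590) - H(243, -696) = (-117 - 36*(-590) + 9*(-590)**2) - sqrt(2)*sqrt(-696) = (-117 + 21240 + 9*348100) - sqrt(2)*2*I*sqrt(174) = (-117 + 21240 + 3132900) - 4*I*sqrt(87) = 3154023 - 4*I*sqrt(87)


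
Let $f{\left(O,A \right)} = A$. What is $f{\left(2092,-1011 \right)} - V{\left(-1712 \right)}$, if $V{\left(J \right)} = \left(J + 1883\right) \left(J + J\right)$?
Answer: $584493$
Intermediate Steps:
$V{\left(J \right)} = 2 J \left(1883 + J\right)$ ($V{\left(J \right)} = \left(1883 + J\right) 2 J = 2 J \left(1883 + J\right)$)
$f{\left(2092,-1011 \right)} - V{\left(-1712 \right)} = -1011 - 2 \left(-1712\right) \left(1883 - 1712\right) = -1011 - 2 \left(-1712\right) 171 = -1011 - -585504 = -1011 + 585504 = 584493$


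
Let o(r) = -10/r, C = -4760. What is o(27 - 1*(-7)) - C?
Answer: 80915/17 ≈ 4759.7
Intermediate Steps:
o(27 - 1*(-7)) - C = -10/(27 - 1*(-7)) - 1*(-4760) = -10/(27 + 7) + 4760 = -10/34 + 4760 = -10*1/34 + 4760 = -5/17 + 4760 = 80915/17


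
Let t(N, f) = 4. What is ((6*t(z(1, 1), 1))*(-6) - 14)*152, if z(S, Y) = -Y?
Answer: -24016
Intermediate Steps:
((6*t(z(1, 1), 1))*(-6) - 14)*152 = ((6*4)*(-6) - 14)*152 = (24*(-6) - 14)*152 = (-144 - 14)*152 = -158*152 = -24016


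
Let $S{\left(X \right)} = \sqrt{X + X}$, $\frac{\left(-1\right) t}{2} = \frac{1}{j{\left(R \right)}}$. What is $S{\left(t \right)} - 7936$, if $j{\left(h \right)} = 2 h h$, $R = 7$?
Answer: $-7936 + \frac{i \sqrt{2}}{7} \approx -7936.0 + 0.20203 i$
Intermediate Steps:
$j{\left(h \right)} = 2 h^{2}$
$t = - \frac{1}{49}$ ($t = - \frac{2}{2 \cdot 7^{2}} = - \frac{2}{2 \cdot 49} = - \frac{2}{98} = \left(-2\right) \frac{1}{98} = - \frac{1}{49} \approx -0.020408$)
$S{\left(X \right)} = \sqrt{2} \sqrt{X}$ ($S{\left(X \right)} = \sqrt{2 X} = \sqrt{2} \sqrt{X}$)
$S{\left(t \right)} - 7936 = \sqrt{2} \sqrt{- \frac{1}{49}} - 7936 = \sqrt{2} \frac{i}{7} - 7936 = \frac{i \sqrt{2}}{7} - 7936 = -7936 + \frac{i \sqrt{2}}{7}$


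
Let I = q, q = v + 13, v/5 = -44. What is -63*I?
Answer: 13041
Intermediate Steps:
v = -220 (v = 5*(-44) = -220)
q = -207 (q = -220 + 13 = -207)
I = -207
-63*I = -63*(-207) = 13041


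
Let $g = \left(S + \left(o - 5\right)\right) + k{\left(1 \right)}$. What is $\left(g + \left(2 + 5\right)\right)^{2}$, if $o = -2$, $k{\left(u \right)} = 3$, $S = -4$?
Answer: $1$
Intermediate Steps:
$g = -8$ ($g = \left(-4 - 7\right) + 3 = -11 + 3 = -8$)
$\left(g + \left(2 + 5\right)\right)^{2} = \left(-8 + \left(2 + 5\right)\right)^{2} = \left(-8 + 7\right)^{2} = \left(-1\right)^{2} = 1$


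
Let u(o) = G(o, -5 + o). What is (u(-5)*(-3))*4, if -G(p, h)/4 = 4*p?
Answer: -960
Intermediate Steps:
G(p, h) = -16*p
u(o) = -16*o
(u(-5)*(-3))*4 = (-16*(-5)*(-3))*4 = (80*(-3))*4 = -240*4 = -960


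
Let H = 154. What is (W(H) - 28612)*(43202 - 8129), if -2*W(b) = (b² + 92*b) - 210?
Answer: -1664178777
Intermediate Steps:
W(b) = 105 - 46*b - b²/2 (W(b) = -((b² + 92*b) - 210)/2 = -(-210 + b² + 92*b)/2 = 105 - 46*b - b²/2)
(W(H) - 28612)*(43202 - 8129) = ((105 - 46*154 - ½*154²) - 28612)*(43202 - 8129) = ((105 - 7084 - ½*23716) - 28612)*35073 = ((105 - 7084 - 11858) - 28612)*35073 = (-18837 - 28612)*35073 = -47449*35073 = -1664178777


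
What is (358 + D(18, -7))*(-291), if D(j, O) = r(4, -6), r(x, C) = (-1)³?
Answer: -103887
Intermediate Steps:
r(x, C) = -1
D(j, O) = -1
(358 + D(18, -7))*(-291) = (358 - 1)*(-291) = 357*(-291) = -103887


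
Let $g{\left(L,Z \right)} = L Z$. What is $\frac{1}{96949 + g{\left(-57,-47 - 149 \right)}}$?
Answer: $\frac{1}{108121} \approx 9.2489 \cdot 10^{-6}$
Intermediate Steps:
$\frac{1}{96949 + g{\left(-57,-47 - 149 \right)}} = \frac{1}{96949 - 57 \left(-47 - 149\right)} = \frac{1}{96949 - -11172} = \frac{1}{96949 + 11172} = \frac{1}{108121}$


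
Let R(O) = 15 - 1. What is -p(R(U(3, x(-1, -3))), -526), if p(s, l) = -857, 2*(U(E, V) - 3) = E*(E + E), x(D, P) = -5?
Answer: 857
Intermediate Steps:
U(E, V) = 3 + E² (U(E, V) = 3 + (E*(E + E))/2 = 3 + (E*(2*E))/2 = 3 + (2*E²)/2 = 3 + E²)
R(O) = 14
-p(R(U(3, x(-1, -3))), -526) = -1*(-857) = 857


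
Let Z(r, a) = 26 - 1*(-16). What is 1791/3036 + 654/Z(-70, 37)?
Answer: 114487/7084 ≈ 16.161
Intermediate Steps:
Z(r, a) = 42 (Z(r, a) = 26 + 16 = 42)
1791/3036 + 654/Z(-70, 37) = 1791/3036 + 654/42 = 1791*(1/3036) + 654*(1/42) = 597/1012 + 109/7 = 114487/7084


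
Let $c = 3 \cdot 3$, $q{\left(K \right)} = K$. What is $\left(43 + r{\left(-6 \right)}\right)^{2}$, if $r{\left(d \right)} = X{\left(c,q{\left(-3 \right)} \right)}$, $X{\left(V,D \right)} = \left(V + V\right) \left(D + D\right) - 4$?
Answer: $4761$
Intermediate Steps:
$c = 9$
$X{\left(V,D \right)} = -4 + 4 D V$ ($X{\left(V,D \right)} = 2 V 2 D - 4 = 4 D V - 4 = -4 + 4 D V$)
$r{\left(d \right)} = -112$ ($r{\left(d \right)} = -4 + 4 \left(-3\right) 9 = -4 - 108 = -112$)
$\left(43 + r{\left(-6 \right)}\right)^{2} = \left(43 - 112\right)^{2} = \left(-69\right)^{2} = 4761$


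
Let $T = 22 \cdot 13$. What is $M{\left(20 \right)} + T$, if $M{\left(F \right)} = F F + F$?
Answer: $706$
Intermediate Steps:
$T = 286$
$M{\left(F \right)} = F + F^{2}$ ($M{\left(F \right)} = F^{2} + F = F + F^{2}$)
$M{\left(20 \right)} + T = 20 \left(1 + 20\right) + 286 = 20 \cdot 21 + 286 = 420 + 286 = 706$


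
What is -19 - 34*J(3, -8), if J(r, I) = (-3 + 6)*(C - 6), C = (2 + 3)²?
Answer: -1957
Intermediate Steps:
C = 25 (C = 5² = 25)
J(r, I) = 57 (J(r, I) = (-3 + 6)*(25 - 6) = 3*19 = 57)
-19 - 34*J(3, -8) = -19 - 34*57 = -19 - 1938 = -1957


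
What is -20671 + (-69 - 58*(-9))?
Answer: -20218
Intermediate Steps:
-20671 + (-69 - 58*(-9)) = -20671 + (-69 + 522) = -20671 + 453 = -20218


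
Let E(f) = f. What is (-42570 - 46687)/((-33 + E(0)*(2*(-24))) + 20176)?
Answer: -89257/20143 ≈ -4.4312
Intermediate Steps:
(-42570 - 46687)/((-33 + E(0)*(2*(-24))) + 20176) = (-42570 - 46687)/((-33 + 0*(2*(-24))) + 20176) = -89257/((-33 + 0*(-48)) + 20176) = -89257/((-33 + 0) + 20176) = -89257/(-33 + 20176) = -89257/20143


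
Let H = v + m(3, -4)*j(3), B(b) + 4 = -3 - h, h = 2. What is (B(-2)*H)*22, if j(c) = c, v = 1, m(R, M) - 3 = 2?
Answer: -3168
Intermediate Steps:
m(R, M) = 5 (m(R, M) = 3 + 2 = 5)
B(b) = -9 (B(b) = -4 + (-3 - 1*2) = -4 + (-3 - 2) = -4 - 5 = -9)
H = 16 (H = 1 + 5*3 = 1 + 15 = 16)
(B(-2)*H)*22 = -9*16*22 = -144*22 = -3168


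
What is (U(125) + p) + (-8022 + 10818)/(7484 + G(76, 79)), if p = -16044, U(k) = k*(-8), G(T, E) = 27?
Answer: -128014688/7511 ≈ -17044.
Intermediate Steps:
U(k) = -8*k
(U(125) + p) + (-8022 + 10818)/(7484 + G(76, 79)) = (-8*125 - 16044) + (-8022 + 10818)/(7484 + 27) = (-1000 - 16044) + 2796/7511 = -17044 + 2796*(1/7511) = -17044 + 2796/7511 = -128014688/7511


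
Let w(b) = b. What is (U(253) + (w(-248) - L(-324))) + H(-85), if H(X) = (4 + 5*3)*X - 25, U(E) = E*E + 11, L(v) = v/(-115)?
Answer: 7144856/115 ≈ 62129.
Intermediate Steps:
L(v) = -v/115 (L(v) = v*(-1/115) = -v/115)
U(E) = 11 + E**2 (U(E) = E**2 + 11 = 11 + E**2)
H(X) = -25 + 19*X (H(X) = (4 + 15)*X - 25 = 19*X - 25 = -25 + 19*X)
(U(253) + (w(-248) - L(-324))) + H(-85) = ((11 + 253**2) + (-248 - (-1)*(-324)/115)) + (-25 + 19*(-85)) = ((11 + 64009) + (-248 - 1*324/115)) + (-25 - 1615) = (64020 + (-248 - 324/115)) - 1640 = (64020 - 28844/115) - 1640 = 7333456/115 - 1640 = 7144856/115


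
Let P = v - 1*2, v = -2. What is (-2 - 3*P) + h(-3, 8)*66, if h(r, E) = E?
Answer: 538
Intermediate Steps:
P = -4 (P = -2 - 1*2 = -2 - 2 = -4)
(-2 - 3*P) + h(-3, 8)*66 = (-2 - 3*(-4)) + 8*66 = (-2 + 12) + 528 = 10 + 528 = 538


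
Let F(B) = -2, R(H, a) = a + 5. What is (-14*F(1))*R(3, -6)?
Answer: -28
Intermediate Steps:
R(H, a) = 5 + a
(-14*F(1))*R(3, -6) = (-14*(-2))*(5 - 6) = 28*(-1) = -28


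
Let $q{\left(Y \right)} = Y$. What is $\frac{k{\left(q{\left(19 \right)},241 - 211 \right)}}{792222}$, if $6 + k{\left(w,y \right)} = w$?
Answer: $\frac{13}{792222} \approx 1.641 \cdot 10^{-5}$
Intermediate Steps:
$k{\left(w,y \right)} = -6 + w$
$\frac{k{\left(q{\left(19 \right)},241 - 211 \right)}}{792222} = \frac{-6 + 19}{792222} = 13 \cdot \frac{1}{792222} = \frac{13}{792222}$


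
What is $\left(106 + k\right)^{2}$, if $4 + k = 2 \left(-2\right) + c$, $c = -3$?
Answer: $9025$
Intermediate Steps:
$k = -11$ ($k = -4 + \left(2 \left(-2\right) - 3\right) = -4 - 7 = -11$)
$\left(106 + k\right)^{2} = \left(106 - 11\right)^{2} = 95^{2} = 9025$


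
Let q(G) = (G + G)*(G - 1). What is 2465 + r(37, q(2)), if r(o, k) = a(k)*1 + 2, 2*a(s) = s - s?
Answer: 2467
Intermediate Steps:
q(G) = 2*G*(-1 + G) (q(G) = (2*G)*(-1 + G) = 2*G*(-1 + G))
a(s) = 0 (a(s) = (s - s)/2 = (½)*0 = 0)
r(o, k) = 2 (r(o, k) = 0*1 + 2 = 0 + 2 = 2)
2465 + r(37, q(2)) = 2465 + 2 = 2467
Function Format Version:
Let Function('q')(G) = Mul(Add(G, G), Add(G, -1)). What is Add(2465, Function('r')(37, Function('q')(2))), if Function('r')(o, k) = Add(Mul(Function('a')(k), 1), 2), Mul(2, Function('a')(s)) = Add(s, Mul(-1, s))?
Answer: 2467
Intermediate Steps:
Function('q')(G) = Mul(2, G, Add(-1, G)) (Function('q')(G) = Mul(Mul(2, G), Add(-1, G)) = Mul(2, G, Add(-1, G)))
Function('a')(s) = 0 (Function('a')(s) = Mul(Rational(1, 2), Add(s, Mul(-1, s))) = Mul(Rational(1, 2), 0) = 0)
Function('r')(o, k) = 2 (Function('r')(o, k) = Add(Mul(0, 1), 2) = Add(0, 2) = 2)
Add(2465, Function('r')(37, Function('q')(2))) = Add(2465, 2) = 2467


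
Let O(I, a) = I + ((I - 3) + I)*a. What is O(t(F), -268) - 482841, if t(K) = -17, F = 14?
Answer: -472942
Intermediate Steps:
O(I, a) = I + a*(-3 + 2*I) (O(I, a) = I + ((-3 + I) + I)*a = I + (-3 + 2*I)*a = I + a*(-3 + 2*I))
O(t(F), -268) - 482841 = (-17 - 3*(-268) + 2*(-17)*(-268)) - 482841 = (-17 + 804 + 9112) - 482841 = 9899 - 482841 = -472942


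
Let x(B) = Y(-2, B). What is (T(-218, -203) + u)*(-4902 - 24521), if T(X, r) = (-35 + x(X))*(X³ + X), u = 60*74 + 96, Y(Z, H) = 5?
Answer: -9145199073228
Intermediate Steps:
x(B) = 5
u = 4536 (u = 4440 + 96 = 4536)
T(X, r) = -30*X - 30*X³ (T(X, r) = (-35 + 5)*(X³ + X) = -30*(X + X³) = -30*X - 30*X³)
(T(-218, -203) + u)*(-4902 - 24521) = (30*(-218)*(-1 - 1*(-218)²) + 4536)*(-4902 - 24521) = (30*(-218)*(-1 - 1*47524) + 4536)*(-29423) = (30*(-218)*(-1 - 47524) + 4536)*(-29423) = (30*(-218)*(-47525) + 4536)*(-29423) = (310813500 + 4536)*(-29423) = 310818036*(-29423) = -9145199073228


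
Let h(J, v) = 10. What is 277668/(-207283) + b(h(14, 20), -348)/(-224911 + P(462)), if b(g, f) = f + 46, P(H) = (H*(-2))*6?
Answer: -63927379474/47769403765 ≈ -1.3382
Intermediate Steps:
P(H) = -12*H (P(H) = -2*H*6 = -12*H)
b(g, f) = 46 + f
277668/(-207283) + b(h(14, 20), -348)/(-224911 + P(462)) = 277668/(-207283) + (46 - 348)/(-224911 - 12*462) = 277668*(-1/207283) - 302/(-224911 - 5544) = -277668/207283 - 302/(-230455) = -277668/207283 - 302*(-1/230455) = -277668/207283 + 302/230455 = -63927379474/47769403765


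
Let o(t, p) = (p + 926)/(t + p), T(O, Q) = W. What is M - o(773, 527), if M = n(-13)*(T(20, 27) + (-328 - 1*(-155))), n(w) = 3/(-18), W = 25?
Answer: 91841/3900 ≈ 23.549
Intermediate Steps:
T(O, Q) = 25
o(t, p) = (926 + p)/(p + t)
n(w) = -⅙ (n(w) = 3*(-1/18) = -⅙)
M = 74/3 (M = -(25 + (-328 - 1*(-155)))/6 = -(25 + (-328 + 155))/6 = -(25 - 173)/6 = -⅙*(-148) = 74/3 ≈ 24.667)
M - o(773, 527) = 74/3 - (926 + 527)/(527 + 773) = 74/3 - 1453/1300 = 91841/3900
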